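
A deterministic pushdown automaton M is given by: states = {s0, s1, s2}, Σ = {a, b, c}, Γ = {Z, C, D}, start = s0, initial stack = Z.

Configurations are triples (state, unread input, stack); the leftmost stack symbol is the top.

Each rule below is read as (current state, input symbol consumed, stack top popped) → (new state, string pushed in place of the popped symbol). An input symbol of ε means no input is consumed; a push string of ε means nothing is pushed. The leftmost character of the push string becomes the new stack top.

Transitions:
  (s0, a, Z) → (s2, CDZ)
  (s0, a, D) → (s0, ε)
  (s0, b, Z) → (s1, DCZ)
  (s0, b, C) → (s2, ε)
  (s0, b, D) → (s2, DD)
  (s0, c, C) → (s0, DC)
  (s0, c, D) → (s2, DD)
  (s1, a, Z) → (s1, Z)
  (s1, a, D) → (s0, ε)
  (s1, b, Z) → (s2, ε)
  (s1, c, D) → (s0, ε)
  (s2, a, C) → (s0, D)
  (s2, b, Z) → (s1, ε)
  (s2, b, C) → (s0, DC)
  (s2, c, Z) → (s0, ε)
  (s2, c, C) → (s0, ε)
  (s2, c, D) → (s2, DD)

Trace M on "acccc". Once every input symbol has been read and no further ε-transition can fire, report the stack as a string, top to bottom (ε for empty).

DDDDZ

(s0, acccc, Z) ⊢ (s2, cccc, CDZ) ⊢ (s0, ccc, DZ) ⊢ (s2, cc, DDZ) ⊢ (s2, c, DDDZ) ⊢ (s2, ε, DDDDZ)
All input consumed in state s2 with stack DDDDZ.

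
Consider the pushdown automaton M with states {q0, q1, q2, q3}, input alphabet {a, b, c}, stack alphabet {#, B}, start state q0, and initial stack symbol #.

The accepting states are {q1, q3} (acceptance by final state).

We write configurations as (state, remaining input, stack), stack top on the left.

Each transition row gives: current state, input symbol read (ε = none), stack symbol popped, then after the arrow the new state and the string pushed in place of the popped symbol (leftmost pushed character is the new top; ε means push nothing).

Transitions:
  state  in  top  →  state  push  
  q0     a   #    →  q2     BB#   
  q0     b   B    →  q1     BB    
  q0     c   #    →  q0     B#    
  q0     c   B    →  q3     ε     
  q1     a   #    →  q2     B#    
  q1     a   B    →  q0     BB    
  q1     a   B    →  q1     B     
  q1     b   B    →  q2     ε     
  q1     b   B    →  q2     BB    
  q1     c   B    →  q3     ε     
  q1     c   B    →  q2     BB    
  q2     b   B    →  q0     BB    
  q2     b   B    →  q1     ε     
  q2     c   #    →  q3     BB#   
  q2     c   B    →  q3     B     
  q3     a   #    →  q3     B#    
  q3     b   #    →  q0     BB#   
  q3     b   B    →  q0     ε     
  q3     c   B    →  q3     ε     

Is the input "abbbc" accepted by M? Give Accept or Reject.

One accepting computation: (q0, abbbc, #) ⊢ (q2, bbbc, BB#) ⊢ (q0, bbc, BBB#) ⊢ (q1, bc, BBBB#) ⊢ (q2, c, BBB#) ⊢ (q3, ε, BBB#)
All input consumed and state q3 ∈ F.

Accept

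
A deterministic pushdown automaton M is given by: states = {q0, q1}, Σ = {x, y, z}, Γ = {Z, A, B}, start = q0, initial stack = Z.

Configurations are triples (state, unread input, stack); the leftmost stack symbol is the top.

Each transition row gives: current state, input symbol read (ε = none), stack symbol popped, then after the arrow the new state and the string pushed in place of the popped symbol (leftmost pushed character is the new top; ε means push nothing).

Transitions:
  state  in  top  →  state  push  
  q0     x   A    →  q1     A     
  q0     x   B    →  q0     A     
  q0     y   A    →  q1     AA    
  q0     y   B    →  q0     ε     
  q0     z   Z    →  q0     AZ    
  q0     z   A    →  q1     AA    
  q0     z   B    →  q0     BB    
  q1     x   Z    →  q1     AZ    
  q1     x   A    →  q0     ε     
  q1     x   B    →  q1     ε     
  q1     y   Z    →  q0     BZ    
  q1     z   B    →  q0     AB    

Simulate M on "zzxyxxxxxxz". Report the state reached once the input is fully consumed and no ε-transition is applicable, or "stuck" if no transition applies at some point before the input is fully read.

stuck

(q0, zzxyxxxxxxz, Z)
  read z, top Z: go to q0, push AZ → (q0, zxyxxxxxxz, AZ)
  read z, top A: go to q1, push AA → (q1, xyxxxxxxz, AAZ)
  read x, top A: go to q0, push ε → (q0, yxxxxxxz, AZ)
  read y, top A: go to q1, push AA → (q1, xxxxxxz, AAZ)
  read x, top A: go to q0, push ε → (q0, xxxxxz, AZ)
  read x, top A: go to q1, push A → (q1, xxxxz, AZ)
  read x, top A: go to q0, push ε → (q0, xxxz, Z)
No transition for (q0, x, top Z); M blocks with input xxxz remaining.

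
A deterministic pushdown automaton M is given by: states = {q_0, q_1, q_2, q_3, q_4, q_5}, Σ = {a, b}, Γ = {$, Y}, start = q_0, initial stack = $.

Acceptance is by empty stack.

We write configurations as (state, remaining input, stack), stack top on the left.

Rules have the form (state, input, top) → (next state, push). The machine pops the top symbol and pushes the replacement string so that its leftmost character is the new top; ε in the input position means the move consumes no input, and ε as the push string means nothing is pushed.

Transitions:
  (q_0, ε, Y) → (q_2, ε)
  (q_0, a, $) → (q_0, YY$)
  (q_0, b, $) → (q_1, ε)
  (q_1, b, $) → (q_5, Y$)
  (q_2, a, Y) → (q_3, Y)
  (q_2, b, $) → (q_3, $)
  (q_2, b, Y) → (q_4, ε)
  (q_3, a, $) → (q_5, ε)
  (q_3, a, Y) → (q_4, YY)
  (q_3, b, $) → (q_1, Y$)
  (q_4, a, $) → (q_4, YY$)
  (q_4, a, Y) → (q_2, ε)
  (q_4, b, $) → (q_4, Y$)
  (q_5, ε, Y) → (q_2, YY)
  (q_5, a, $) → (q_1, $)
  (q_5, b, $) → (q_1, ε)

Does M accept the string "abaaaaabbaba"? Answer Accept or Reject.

(q_0, abaaaaabbaba, $)
  read a, top $: go to q_0, push YY$ → (q_0, baaaaabbaba, YY$)
  ε-move, top Y: go to q_2, push ε → (q_2, baaaaabbaba, Y$)
  read b, top Y: go to q_4, push ε → (q_4, aaaaabbaba, $)
  read a, top $: go to q_4, push YY$ → (q_4, aaaabbaba, YY$)
  read a, top Y: go to q_2, push ε → (q_2, aaabbaba, Y$)
  read a, top Y: go to q_3, push Y → (q_3, aabbaba, Y$)
  read a, top Y: go to q_4, push YY → (q_4, abbaba, YY$)
  read a, top Y: go to q_2, push ε → (q_2, bbaba, Y$)
  read b, top Y: go to q_4, push ε → (q_4, baba, $)
  read b, top $: go to q_4, push Y$ → (q_4, aba, Y$)
  read a, top Y: go to q_2, push ε → (q_2, ba, $)
  read b, top $: go to q_3, push $ → (q_3, a, $)
  read a, top $: go to q_5, push ε → (q_5, ε, ε)
All input consumed and the stack is empty.

Accept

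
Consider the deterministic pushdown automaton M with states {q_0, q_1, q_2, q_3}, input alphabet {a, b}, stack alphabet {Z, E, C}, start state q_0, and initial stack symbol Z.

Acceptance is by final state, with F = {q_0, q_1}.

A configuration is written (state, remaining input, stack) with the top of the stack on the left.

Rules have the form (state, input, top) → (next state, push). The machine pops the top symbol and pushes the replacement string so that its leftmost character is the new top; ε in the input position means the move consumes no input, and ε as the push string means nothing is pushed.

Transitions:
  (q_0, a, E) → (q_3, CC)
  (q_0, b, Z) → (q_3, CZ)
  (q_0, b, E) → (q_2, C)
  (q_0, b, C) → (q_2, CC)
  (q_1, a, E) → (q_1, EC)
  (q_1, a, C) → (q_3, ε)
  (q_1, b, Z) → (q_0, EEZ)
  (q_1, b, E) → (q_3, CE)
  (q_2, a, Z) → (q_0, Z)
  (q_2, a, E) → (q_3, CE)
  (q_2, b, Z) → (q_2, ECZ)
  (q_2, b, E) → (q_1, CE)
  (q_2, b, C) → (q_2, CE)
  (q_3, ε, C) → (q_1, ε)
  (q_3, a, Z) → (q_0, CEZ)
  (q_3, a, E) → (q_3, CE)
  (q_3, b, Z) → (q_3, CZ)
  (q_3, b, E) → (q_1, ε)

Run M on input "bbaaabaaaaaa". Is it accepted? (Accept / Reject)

Accept

(q_0, bbaaabaaaaaa, Z)
  read b, top Z: go to q_3, push CZ → (q_3, baaabaaaaaa, CZ)
  ε-move, top C: go to q_1, push ε → (q_1, baaabaaaaaa, Z)
  read b, top Z: go to q_0, push EEZ → (q_0, aaabaaaaaa, EEZ)
  read a, top E: go to q_3, push CC → (q_3, aabaaaaaa, CCEZ)
  ε-move, top C: go to q_1, push ε → (q_1, aabaaaaaa, CEZ)
  read a, top C: go to q_3, push ε → (q_3, abaaaaaa, EZ)
  read a, top E: go to q_3, push CE → (q_3, baaaaaa, CEZ)
  ε-move, top C: go to q_1, push ε → (q_1, baaaaaa, EZ)
  read b, top E: go to q_3, push CE → (q_3, aaaaaa, CEZ)
  ε-move, top C: go to q_1, push ε → (q_1, aaaaaa, EZ)
  read a, top E: go to q_1, push EC → (q_1, aaaaa, ECZ)
  read a, top E: go to q_1, push EC → (q_1, aaaa, ECCZ)
  read a, top E: go to q_1, push EC → (q_1, aaa, ECCCZ)
  read a, top E: go to q_1, push EC → (q_1, aa, ECCCCZ)
  read a, top E: go to q_1, push EC → (q_1, a, ECCCCCZ)
  read a, top E: go to q_1, push EC → (q_1, ε, ECCCCCCZ)
All input consumed; state q_1 ∈ F.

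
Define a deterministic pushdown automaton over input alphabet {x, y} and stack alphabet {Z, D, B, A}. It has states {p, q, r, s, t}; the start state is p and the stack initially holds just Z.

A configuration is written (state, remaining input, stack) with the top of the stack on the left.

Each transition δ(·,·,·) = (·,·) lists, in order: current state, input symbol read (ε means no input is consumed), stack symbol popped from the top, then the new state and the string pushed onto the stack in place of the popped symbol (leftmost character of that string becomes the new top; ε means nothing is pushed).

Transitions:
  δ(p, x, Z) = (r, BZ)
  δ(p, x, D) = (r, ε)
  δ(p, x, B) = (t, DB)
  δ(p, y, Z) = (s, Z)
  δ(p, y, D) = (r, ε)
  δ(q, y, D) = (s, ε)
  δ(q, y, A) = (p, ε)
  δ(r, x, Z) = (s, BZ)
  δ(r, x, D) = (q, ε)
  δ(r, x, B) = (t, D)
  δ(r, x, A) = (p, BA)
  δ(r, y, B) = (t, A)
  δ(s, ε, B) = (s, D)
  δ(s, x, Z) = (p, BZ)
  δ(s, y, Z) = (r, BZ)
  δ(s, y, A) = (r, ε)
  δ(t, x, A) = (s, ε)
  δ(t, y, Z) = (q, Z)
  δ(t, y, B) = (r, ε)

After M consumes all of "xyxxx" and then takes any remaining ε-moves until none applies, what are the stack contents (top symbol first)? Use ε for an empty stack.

DBZ

(p, xyxxx, Z)
  read x, top Z: go to r, push BZ → (r, yxxx, BZ)
  read y, top B: go to t, push A → (t, xxx, AZ)
  read x, top A: go to s, push ε → (s, xx, Z)
  read x, top Z: go to p, push BZ → (p, x, BZ)
  read x, top B: go to t, push DB → (t, ε, DBZ)
All input consumed in state t with stack DBZ.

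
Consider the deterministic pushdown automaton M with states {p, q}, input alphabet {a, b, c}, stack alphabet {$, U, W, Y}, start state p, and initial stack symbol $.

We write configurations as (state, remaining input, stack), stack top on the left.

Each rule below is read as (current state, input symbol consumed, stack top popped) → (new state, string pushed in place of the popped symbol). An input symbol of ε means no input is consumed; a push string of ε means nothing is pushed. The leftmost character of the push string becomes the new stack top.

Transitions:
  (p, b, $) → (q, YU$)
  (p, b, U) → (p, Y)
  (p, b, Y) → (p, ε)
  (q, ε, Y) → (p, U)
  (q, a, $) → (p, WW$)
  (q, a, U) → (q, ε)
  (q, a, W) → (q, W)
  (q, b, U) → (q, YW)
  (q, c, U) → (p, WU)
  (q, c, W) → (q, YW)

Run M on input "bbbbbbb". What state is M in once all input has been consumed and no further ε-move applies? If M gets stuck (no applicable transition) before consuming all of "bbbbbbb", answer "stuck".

(p, bbbbbbb, $)
  read b, top $: go to q, push YU$ → (q, bbbbbb, YU$)
  ε-move, top Y: go to p, push U → (p, bbbbbb, UU$)
  read b, top U: go to p, push Y → (p, bbbbb, YU$)
  read b, top Y: go to p, push ε → (p, bbbb, U$)
  read b, top U: go to p, push Y → (p, bbb, Y$)
  read b, top Y: go to p, push ε → (p, bb, $)
  read b, top $: go to q, push YU$ → (q, b, YU$)
  ε-move, top Y: go to p, push U → (p, b, UU$)
  read b, top U: go to p, push Y → (p, ε, YU$)
All input consumed; M is in state p.

p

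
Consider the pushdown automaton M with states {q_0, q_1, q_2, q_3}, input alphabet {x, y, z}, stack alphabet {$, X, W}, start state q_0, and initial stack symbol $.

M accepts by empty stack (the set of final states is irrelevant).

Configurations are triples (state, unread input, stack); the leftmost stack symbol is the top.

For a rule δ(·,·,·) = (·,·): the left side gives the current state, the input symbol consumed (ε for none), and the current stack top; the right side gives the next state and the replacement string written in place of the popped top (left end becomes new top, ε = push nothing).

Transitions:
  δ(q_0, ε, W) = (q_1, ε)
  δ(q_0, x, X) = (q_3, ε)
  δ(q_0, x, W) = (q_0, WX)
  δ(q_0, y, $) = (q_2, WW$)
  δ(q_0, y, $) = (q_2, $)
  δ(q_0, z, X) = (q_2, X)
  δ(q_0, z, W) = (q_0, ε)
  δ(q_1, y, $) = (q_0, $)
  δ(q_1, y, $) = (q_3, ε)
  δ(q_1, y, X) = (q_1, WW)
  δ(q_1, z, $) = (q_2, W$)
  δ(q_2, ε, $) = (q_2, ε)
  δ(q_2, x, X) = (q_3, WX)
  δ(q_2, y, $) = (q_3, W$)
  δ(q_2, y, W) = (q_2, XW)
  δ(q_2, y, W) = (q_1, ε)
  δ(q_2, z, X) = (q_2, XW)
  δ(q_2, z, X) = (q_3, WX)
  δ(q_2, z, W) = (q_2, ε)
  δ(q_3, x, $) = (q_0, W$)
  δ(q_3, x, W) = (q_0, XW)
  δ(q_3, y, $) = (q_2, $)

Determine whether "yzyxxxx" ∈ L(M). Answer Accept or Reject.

Reject

No computation consumes all input and empties the stack.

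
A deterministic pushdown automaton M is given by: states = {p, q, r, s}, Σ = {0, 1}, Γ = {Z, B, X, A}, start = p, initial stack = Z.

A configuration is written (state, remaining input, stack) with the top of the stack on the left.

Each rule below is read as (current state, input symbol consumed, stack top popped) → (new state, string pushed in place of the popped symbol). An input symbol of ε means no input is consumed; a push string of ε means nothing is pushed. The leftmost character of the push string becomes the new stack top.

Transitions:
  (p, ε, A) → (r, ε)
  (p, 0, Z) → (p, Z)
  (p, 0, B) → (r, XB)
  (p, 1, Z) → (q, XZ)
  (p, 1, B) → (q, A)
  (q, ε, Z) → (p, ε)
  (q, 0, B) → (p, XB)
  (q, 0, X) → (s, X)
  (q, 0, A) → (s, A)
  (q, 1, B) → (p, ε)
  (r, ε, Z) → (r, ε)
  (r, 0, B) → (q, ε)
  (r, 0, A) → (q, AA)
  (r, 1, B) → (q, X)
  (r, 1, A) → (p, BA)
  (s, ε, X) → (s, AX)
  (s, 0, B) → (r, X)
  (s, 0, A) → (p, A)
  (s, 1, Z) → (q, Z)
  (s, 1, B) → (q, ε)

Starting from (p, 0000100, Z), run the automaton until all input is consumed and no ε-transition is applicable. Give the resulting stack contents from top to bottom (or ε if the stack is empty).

(p, 0000100, Z)
  read 0, top Z: go to p, push Z → (p, 000100, Z)
  read 0, top Z: go to p, push Z → (p, 00100, Z)
  read 0, top Z: go to p, push Z → (p, 0100, Z)
  read 0, top Z: go to p, push Z → (p, 100, Z)
  read 1, top Z: go to q, push XZ → (q, 00, XZ)
  read 0, top X: go to s, push X → (s, 0, XZ)
  ε-move, top X: go to s, push AX → (s, 0, AXZ)
  read 0, top A: go to p, push A → (p, ε, AXZ)
  ε-move, top A: go to r, push ε → (r, ε, XZ)
All input consumed in state r with stack XZ.

XZ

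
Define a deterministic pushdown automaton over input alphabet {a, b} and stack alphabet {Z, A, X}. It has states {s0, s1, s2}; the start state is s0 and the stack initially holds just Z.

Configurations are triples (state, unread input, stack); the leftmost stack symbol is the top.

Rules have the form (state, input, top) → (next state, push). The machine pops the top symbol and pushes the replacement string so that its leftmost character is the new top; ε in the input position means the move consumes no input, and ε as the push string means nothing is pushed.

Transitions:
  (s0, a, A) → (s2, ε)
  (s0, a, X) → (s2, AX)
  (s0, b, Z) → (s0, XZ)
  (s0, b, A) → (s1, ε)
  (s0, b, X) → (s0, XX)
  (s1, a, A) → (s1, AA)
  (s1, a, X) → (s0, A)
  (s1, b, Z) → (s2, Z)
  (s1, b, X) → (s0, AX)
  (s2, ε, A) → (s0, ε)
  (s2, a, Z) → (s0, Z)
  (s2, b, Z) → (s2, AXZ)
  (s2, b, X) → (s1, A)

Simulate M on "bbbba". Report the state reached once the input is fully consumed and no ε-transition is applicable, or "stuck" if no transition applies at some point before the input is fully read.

s0

(s0, bbbba, Z)
  read b, top Z: go to s0, push XZ → (s0, bbba, XZ)
  read b, top X: go to s0, push XX → (s0, bba, XXZ)
  read b, top X: go to s0, push XX → (s0, ba, XXXZ)
  read b, top X: go to s0, push XX → (s0, a, XXXXZ)
  read a, top X: go to s2, push AX → (s2, ε, AXXXXZ)
  ε-move, top A: go to s0, push ε → (s0, ε, XXXXZ)
All input consumed; M is in state s0.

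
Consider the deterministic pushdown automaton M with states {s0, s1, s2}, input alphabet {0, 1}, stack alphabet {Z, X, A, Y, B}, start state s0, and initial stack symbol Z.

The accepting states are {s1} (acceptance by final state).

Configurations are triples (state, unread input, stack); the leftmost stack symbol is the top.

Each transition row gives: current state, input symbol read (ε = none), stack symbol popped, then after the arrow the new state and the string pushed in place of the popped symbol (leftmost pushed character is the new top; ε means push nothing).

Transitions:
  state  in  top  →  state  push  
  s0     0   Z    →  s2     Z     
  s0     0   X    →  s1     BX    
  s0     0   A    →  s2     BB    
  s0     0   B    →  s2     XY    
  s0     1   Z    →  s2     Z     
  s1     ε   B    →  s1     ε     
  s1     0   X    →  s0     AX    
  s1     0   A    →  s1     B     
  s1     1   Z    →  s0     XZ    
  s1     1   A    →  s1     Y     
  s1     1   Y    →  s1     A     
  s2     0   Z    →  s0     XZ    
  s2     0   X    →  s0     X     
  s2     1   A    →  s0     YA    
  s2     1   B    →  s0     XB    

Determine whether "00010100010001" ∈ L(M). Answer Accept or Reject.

(s0, 00010100010001, Z)
  read 0, top Z: go to s2, push Z → (s2, 0010100010001, Z)
  read 0, top Z: go to s0, push XZ → (s0, 010100010001, XZ)
  read 0, top X: go to s1, push BX → (s1, 10100010001, BXZ)
  ε-move, top B: go to s1, push ε → (s1, 10100010001, XZ)
No transition applies at (s1, 10100010001, XZ); input not fully consumed.

Reject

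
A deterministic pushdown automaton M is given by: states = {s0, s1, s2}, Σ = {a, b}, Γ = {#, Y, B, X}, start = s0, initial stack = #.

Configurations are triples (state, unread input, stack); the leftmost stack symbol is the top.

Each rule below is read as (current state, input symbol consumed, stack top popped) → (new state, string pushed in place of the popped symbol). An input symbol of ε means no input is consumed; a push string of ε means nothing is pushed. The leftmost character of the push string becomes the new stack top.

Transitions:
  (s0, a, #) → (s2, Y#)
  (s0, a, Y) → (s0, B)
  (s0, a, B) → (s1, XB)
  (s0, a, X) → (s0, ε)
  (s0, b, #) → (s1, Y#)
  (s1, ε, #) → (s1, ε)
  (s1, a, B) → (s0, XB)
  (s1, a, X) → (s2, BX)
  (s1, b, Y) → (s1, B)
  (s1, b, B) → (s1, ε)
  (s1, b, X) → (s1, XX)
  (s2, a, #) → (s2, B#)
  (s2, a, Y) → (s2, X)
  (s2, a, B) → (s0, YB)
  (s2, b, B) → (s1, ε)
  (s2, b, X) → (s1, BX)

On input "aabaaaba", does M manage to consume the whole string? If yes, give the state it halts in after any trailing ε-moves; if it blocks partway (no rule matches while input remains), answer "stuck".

(s0, aabaaaba, #) ⊢ (s2, abaaaba, Y#) ⊢ (s2, baaaba, X#) ⊢ (s1, aaaba, BX#) ⊢ (s0, aaba, XBX#) ⊢ (s0, aba, BX#) ⊢ (s1, ba, XBX#) ⊢ (s1, a, XXBX#) ⊢ (s2, ε, BXXBX#)
All input consumed; M is in state s2.

s2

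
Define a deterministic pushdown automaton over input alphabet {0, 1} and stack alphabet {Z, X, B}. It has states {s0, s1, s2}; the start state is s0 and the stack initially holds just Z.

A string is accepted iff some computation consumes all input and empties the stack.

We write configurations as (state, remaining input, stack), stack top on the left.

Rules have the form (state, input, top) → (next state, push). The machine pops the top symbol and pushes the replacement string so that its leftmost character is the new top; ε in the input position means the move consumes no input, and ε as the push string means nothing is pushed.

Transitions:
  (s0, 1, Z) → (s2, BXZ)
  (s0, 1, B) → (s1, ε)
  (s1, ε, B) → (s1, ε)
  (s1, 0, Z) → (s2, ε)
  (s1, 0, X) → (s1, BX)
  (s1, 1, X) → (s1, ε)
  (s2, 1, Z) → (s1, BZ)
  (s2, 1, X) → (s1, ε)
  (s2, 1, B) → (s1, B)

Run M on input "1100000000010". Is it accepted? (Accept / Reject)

Accept

(s0, 1100000000010, Z)
  read 1, top Z: go to s2, push BXZ → (s2, 100000000010, BXZ)
  read 1, top B: go to s1, push B → (s1, 00000000010, BXZ)
  ε-move, top B: go to s1, push ε → (s1, 00000000010, XZ)
  read 0, top X: go to s1, push BX → (s1, 0000000010, BXZ)
  ε-move, top B: go to s1, push ε → (s1, 0000000010, XZ)
  read 0, top X: go to s1, push BX → (s1, 000000010, BXZ)
  ε-move, top B: go to s1, push ε → (s1, 000000010, XZ)
  read 0, top X: go to s1, push BX → (s1, 00000010, BXZ)
  ε-move, top B: go to s1, push ε → (s1, 00000010, XZ)
  read 0, top X: go to s1, push BX → (s1, 0000010, BXZ)
  ε-move, top B: go to s1, push ε → (s1, 0000010, XZ)
  read 0, top X: go to s1, push BX → (s1, 000010, BXZ)
  ε-move, top B: go to s1, push ε → (s1, 000010, XZ)
  read 0, top X: go to s1, push BX → (s1, 00010, BXZ)
  ε-move, top B: go to s1, push ε → (s1, 00010, XZ)
  read 0, top X: go to s1, push BX → (s1, 0010, BXZ)
  ε-move, top B: go to s1, push ε → (s1, 0010, XZ)
  read 0, top X: go to s1, push BX → (s1, 010, BXZ)
  ε-move, top B: go to s1, push ε → (s1, 010, XZ)
  read 0, top X: go to s1, push BX → (s1, 10, BXZ)
  ε-move, top B: go to s1, push ε → (s1, 10, XZ)
  read 1, top X: go to s1, push ε → (s1, 0, Z)
  read 0, top Z: go to s2, push ε → (s2, ε, ε)
All input consumed and the stack is empty.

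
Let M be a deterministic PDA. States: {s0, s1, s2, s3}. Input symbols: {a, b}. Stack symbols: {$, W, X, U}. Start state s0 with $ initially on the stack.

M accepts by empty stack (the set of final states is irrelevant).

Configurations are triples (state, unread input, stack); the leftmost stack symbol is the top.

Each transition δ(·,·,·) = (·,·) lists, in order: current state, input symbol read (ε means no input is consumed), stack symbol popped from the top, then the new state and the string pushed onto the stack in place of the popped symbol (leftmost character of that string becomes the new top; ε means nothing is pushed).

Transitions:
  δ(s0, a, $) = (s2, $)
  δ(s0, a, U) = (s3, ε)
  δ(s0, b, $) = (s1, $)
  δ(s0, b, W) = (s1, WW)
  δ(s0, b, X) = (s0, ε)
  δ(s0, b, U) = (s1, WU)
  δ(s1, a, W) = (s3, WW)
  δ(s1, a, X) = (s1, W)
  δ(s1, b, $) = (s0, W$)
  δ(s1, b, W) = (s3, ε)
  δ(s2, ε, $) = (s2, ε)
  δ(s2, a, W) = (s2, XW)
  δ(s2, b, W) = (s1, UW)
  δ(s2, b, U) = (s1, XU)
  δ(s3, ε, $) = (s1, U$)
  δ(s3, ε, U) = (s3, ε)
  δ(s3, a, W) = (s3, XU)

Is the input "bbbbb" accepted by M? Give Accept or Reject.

(s0, bbbbb, $)
  read b, top $: go to s1, push $ → (s1, bbbb, $)
  read b, top $: go to s0, push W$ → (s0, bbb, W$)
  read b, top W: go to s1, push WW → (s1, bb, WW$)
  read b, top W: go to s3, push ε → (s3, b, W$)
No transition applies at (s3, b, W$); input not fully consumed.

Reject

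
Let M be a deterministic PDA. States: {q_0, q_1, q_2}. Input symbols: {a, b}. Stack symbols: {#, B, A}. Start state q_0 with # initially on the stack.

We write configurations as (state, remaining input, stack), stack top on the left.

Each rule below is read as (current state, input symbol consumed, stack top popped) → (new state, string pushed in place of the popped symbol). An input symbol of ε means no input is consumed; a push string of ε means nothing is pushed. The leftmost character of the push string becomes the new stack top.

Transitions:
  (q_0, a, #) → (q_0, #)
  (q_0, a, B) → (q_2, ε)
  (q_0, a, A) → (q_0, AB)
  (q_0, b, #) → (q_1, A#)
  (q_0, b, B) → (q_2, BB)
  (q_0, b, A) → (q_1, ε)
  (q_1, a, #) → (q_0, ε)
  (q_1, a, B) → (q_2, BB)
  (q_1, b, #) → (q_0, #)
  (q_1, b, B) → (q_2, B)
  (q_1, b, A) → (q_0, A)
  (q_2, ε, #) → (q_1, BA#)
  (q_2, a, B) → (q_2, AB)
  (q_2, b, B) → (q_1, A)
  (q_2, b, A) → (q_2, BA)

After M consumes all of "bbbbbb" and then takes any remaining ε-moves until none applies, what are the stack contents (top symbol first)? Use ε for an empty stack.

(q_0, bbbbbb, #)
  read b, top #: go to q_1, push A# → (q_1, bbbbb, A#)
  read b, top A: go to q_0, push A → (q_0, bbbb, A#)
  read b, top A: go to q_1, push ε → (q_1, bbb, #)
  read b, top #: go to q_0, push # → (q_0, bb, #)
  read b, top #: go to q_1, push A# → (q_1, b, A#)
  read b, top A: go to q_0, push A → (q_0, ε, A#)
All input consumed in state q_0 with stack A#.

A#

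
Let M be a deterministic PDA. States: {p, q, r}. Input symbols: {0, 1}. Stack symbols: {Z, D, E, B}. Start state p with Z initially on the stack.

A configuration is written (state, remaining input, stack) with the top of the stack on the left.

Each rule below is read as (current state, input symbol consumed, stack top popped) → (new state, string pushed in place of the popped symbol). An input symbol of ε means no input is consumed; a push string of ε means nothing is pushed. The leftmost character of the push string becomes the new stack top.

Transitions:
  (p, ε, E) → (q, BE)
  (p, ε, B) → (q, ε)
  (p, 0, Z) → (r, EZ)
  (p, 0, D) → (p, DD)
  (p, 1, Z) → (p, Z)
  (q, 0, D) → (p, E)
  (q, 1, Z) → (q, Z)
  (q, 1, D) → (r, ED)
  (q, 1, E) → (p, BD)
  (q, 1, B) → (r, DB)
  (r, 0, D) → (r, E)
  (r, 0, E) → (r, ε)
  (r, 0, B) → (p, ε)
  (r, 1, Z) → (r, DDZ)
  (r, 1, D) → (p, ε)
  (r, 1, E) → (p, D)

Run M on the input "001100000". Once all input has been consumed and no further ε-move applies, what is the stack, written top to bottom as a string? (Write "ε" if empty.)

(p, 001100000, Z)
  read 0, top Z: go to r, push EZ → (r, 01100000, EZ)
  read 0, top E: go to r, push ε → (r, 1100000, Z)
  read 1, top Z: go to r, push DDZ → (r, 100000, DDZ)
  read 1, top D: go to p, push ε → (p, 00000, DZ)
  read 0, top D: go to p, push DD → (p, 0000, DDZ)
  read 0, top D: go to p, push DD → (p, 000, DDDZ)
  read 0, top D: go to p, push DD → (p, 00, DDDDZ)
  read 0, top D: go to p, push DD → (p, 0, DDDDDZ)
  read 0, top D: go to p, push DD → (p, ε, DDDDDDZ)
All input consumed in state p with stack DDDDDDZ.

DDDDDDZ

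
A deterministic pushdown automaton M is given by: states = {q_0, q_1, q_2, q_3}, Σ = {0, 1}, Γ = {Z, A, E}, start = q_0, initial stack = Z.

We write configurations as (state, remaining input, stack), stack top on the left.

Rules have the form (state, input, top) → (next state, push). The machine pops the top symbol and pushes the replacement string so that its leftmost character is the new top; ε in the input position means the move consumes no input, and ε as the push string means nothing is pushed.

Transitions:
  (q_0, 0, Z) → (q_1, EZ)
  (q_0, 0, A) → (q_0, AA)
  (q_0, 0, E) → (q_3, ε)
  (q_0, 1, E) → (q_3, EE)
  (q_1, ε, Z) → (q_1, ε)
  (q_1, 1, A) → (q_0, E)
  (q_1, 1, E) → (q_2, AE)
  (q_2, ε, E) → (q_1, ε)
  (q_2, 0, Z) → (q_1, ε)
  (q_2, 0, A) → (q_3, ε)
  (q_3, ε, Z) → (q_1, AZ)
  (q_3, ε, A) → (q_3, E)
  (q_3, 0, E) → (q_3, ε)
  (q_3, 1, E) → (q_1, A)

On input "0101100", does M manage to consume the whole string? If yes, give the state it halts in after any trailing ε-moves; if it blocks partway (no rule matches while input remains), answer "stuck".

(q_0, 0101100, Z)
  read 0, top Z: go to q_1, push EZ → (q_1, 101100, EZ)
  read 1, top E: go to q_2, push AE → (q_2, 01100, AEZ)
  read 0, top A: go to q_3, push ε → (q_3, 1100, EZ)
  read 1, top E: go to q_1, push A → (q_1, 100, AZ)
  read 1, top A: go to q_0, push E → (q_0, 00, EZ)
  read 0, top E: go to q_3, push ε → (q_3, 0, Z)
  ε-move, top Z: go to q_1, push AZ → (q_1, 0, AZ)
No transition for (q_1, 0, top A); M blocks with input 0 remaining.

stuck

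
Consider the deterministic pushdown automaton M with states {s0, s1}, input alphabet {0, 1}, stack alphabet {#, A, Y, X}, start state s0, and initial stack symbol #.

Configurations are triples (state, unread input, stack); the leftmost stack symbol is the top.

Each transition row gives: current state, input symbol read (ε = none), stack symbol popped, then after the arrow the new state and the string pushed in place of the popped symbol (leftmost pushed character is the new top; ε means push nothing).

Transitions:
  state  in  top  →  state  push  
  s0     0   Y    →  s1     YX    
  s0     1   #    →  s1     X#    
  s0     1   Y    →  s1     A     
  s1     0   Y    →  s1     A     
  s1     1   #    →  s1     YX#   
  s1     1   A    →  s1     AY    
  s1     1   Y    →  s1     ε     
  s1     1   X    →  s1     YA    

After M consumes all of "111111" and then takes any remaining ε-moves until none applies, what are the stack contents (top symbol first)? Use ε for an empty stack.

(s0, 111111, #)
  read 1, top #: go to s1, push X# → (s1, 11111, X#)
  read 1, top X: go to s1, push YA → (s1, 1111, YA#)
  read 1, top Y: go to s1, push ε → (s1, 111, A#)
  read 1, top A: go to s1, push AY → (s1, 11, AY#)
  read 1, top A: go to s1, push AY → (s1, 1, AYY#)
  read 1, top A: go to s1, push AY → (s1, ε, AYYY#)
All input consumed in state s1 with stack AYYY#.

AYYY#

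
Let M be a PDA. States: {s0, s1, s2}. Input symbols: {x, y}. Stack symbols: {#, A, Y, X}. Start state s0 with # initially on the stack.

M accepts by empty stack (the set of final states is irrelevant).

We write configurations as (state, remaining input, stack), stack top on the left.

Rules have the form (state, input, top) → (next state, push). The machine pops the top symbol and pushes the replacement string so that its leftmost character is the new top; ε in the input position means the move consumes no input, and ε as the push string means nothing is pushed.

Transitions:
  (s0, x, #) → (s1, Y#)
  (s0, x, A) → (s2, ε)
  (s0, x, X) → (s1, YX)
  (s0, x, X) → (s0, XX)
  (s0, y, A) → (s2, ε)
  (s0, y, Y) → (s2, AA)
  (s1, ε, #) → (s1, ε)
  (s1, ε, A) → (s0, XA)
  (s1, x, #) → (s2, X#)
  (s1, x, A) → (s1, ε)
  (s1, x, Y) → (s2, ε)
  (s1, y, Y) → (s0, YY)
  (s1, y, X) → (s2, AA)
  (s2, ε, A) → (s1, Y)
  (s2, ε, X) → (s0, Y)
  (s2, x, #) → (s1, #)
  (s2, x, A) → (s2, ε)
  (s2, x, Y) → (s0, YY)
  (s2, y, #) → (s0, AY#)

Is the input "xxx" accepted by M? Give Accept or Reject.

Accept

One accepting computation: (s0, xxx, #) ⊢ (s1, xx, Y#) ⊢ (s2, x, #) ⊢ (s1, ε, #) ⊢ (s1, ε, ε)
All input consumed and the stack is empty.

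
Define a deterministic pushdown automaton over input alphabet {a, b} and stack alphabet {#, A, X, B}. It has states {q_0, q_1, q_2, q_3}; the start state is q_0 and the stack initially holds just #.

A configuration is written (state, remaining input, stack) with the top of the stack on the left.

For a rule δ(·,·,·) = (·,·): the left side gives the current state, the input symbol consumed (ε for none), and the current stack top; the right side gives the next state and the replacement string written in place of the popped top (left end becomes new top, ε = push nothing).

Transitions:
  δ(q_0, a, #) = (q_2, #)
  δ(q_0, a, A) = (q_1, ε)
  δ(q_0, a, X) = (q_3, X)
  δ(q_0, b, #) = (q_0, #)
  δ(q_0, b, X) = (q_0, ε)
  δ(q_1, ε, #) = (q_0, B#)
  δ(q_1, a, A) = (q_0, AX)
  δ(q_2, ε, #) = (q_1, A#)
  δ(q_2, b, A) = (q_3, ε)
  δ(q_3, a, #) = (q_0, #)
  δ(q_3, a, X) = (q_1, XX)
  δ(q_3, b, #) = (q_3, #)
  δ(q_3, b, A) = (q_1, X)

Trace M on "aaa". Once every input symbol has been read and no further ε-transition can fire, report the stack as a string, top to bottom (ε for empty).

(q_0, aaa, #) ⊢ (q_2, aa, #) ⊢ (q_1, aa, A#) ⊢ (q_0, a, AX#) ⊢ (q_1, ε, X#)
All input consumed in state q_1 with stack X#.

X#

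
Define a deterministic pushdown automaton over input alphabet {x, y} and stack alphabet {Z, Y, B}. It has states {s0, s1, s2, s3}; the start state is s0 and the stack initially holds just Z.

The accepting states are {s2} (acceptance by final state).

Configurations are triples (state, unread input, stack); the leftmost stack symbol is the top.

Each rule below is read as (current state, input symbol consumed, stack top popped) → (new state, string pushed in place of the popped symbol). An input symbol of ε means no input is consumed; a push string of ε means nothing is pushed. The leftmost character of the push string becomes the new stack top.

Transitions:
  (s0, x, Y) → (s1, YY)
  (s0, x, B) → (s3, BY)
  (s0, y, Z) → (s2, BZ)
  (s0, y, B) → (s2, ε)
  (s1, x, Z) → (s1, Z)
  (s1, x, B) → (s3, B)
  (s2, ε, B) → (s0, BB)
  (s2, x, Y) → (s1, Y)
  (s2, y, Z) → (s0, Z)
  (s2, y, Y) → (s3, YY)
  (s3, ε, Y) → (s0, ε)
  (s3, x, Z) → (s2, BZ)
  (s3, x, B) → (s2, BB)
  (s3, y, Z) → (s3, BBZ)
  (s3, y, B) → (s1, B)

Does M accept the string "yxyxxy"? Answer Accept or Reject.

(s0, yxyxxy, Z) ⊢ (s2, xyxxy, BZ) ⊢ (s0, xyxxy, BBZ) ⊢ (s3, yxxy, BYBZ) ⊢ (s1, xxy, BYBZ) ⊢ (s3, xy, BYBZ) ⊢ (s2, y, BBYBZ) ⊢ (s0, y, BBBYBZ) ⊢ (s2, ε, BBYBZ)
All input consumed; state s2 ∈ F.

Accept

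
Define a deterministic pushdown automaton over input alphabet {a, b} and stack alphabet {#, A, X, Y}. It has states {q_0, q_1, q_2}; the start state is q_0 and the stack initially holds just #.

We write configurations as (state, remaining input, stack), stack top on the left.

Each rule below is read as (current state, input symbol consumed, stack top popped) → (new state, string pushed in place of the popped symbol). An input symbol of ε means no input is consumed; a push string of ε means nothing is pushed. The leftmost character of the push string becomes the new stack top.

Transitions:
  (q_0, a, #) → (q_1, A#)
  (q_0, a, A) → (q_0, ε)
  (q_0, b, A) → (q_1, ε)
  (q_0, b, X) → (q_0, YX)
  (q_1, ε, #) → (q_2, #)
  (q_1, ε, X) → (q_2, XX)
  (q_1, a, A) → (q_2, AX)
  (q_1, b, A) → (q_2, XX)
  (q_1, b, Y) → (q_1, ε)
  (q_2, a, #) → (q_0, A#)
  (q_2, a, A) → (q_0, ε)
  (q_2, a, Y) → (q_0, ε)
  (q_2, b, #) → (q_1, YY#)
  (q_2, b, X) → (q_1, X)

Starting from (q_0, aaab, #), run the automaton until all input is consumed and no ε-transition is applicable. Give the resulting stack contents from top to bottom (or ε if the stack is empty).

YX#

(q_0, aaab, #)
  read a, top #: go to q_1, push A# → (q_1, aab, A#)
  read a, top A: go to q_2, push AX → (q_2, ab, AX#)
  read a, top A: go to q_0, push ε → (q_0, b, X#)
  read b, top X: go to q_0, push YX → (q_0, ε, YX#)
All input consumed in state q_0 with stack YX#.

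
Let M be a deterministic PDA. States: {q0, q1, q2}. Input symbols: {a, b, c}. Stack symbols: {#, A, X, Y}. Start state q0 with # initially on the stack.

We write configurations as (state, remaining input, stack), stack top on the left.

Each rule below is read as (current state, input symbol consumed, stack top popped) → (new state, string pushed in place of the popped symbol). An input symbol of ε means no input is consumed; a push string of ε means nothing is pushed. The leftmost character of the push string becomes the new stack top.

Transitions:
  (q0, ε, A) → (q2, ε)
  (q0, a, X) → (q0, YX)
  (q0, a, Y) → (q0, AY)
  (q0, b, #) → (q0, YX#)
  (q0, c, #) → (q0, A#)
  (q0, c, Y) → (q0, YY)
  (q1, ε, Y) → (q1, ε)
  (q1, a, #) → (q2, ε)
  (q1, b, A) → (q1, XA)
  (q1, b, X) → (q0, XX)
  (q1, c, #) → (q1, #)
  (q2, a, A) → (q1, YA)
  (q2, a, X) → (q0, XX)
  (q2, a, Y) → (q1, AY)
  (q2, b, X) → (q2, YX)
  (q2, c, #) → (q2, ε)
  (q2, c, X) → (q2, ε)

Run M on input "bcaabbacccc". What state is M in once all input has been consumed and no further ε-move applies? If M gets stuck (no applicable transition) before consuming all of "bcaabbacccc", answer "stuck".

(q0, bcaabbacccc, #)
  read b, top #: go to q0, push YX# → (q0, caabbacccc, YX#)
  read c, top Y: go to q0, push YY → (q0, aabbacccc, YYX#)
  read a, top Y: go to q0, push AY → (q0, abbacccc, AYYX#)
  ε-move, top A: go to q2, push ε → (q2, abbacccc, YYX#)
  read a, top Y: go to q1, push AY → (q1, bbacccc, AYYX#)
  read b, top A: go to q1, push XA → (q1, bacccc, XAYYX#)
  read b, top X: go to q0, push XX → (q0, acccc, XXAYYX#)
  read a, top X: go to q0, push YX → (q0, cccc, YXXAYYX#)
  read c, top Y: go to q0, push YY → (q0, ccc, YYXXAYYX#)
  read c, top Y: go to q0, push YY → (q0, cc, YYYXXAYYX#)
  read c, top Y: go to q0, push YY → (q0, c, YYYYXXAYYX#)
  read c, top Y: go to q0, push YY → (q0, ε, YYYYYXXAYYX#)
All input consumed; M is in state q0.

q0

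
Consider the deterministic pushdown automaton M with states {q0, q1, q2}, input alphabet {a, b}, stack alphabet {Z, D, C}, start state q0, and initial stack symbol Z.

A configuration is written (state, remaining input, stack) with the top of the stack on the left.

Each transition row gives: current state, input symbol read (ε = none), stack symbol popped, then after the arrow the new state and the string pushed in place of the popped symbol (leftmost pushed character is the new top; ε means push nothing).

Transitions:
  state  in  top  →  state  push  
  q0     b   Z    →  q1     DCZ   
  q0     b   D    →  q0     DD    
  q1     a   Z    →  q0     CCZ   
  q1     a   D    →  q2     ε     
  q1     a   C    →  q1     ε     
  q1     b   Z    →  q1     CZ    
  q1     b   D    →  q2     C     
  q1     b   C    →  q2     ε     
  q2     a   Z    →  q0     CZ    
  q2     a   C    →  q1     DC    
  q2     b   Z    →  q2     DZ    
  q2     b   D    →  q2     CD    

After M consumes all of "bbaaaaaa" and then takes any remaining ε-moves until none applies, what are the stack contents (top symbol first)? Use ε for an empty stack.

(q0, bbaaaaaa, Z)
  read b, top Z: go to q1, push DCZ → (q1, baaaaaa, DCZ)
  read b, top D: go to q2, push C → (q2, aaaaaa, CCZ)
  read a, top C: go to q1, push DC → (q1, aaaaa, DCCZ)
  read a, top D: go to q2, push ε → (q2, aaaa, CCZ)
  read a, top C: go to q1, push DC → (q1, aaa, DCCZ)
  read a, top D: go to q2, push ε → (q2, aa, CCZ)
  read a, top C: go to q1, push DC → (q1, a, DCCZ)
  read a, top D: go to q2, push ε → (q2, ε, CCZ)
All input consumed in state q2 with stack CCZ.

CCZ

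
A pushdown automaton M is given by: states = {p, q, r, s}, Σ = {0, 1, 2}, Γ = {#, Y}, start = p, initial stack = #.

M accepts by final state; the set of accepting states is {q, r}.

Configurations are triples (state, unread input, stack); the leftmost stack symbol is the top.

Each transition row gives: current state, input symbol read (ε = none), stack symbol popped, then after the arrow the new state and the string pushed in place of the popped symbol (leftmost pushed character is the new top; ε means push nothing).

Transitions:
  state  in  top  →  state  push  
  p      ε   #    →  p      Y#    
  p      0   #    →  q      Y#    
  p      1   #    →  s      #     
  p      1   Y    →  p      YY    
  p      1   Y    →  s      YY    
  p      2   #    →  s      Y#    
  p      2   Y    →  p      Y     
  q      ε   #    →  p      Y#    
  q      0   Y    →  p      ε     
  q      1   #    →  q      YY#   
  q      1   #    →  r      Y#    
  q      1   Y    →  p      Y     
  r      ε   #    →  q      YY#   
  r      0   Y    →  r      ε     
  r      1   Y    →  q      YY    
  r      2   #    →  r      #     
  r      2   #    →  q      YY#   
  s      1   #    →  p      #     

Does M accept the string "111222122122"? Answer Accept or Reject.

Reject

No computation consumes all input and reaches a final state.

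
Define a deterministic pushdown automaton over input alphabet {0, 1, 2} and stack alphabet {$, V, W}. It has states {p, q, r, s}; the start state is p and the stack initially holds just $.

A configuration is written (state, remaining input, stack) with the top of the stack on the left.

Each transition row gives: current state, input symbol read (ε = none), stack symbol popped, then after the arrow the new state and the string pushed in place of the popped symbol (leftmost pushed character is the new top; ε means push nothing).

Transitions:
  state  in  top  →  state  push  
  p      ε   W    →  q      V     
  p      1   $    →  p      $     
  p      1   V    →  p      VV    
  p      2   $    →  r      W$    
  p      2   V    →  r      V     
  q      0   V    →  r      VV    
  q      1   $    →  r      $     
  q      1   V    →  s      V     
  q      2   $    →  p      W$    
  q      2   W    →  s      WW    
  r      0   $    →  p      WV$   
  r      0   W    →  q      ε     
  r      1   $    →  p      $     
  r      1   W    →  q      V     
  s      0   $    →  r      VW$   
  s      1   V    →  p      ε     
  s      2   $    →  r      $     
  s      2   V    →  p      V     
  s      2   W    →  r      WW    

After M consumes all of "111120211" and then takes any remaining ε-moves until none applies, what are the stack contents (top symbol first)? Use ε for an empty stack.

(p, 111120211, $)
  read 1, top $: go to p, push $ → (p, 11120211, $)
  read 1, top $: go to p, push $ → (p, 1120211, $)
  read 1, top $: go to p, push $ → (p, 120211, $)
  read 1, top $: go to p, push $ → (p, 20211, $)
  read 2, top $: go to r, push W$ → (r, 0211, W$)
  read 0, top W: go to q, push ε → (q, 211, $)
  read 2, top $: go to p, push W$ → (p, 11, W$)
  ε-move, top W: go to q, push V → (q, 11, V$)
  read 1, top V: go to s, push V → (s, 1, V$)
  read 1, top V: go to p, push ε → (p, ε, $)
All input consumed in state p with stack $.

$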